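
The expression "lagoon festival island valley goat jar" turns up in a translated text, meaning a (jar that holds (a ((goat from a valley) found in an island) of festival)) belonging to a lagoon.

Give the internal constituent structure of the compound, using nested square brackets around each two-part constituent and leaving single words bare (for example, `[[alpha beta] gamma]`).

At the top level: head "jar" (specifically "festival island valley goat jar"); modifier "lagoon".
Within "festival island valley goat jar", the head is "jar" and the modifier is "festival island valley goat".
Within "festival island valley goat", the head is "goat" (specifically "island valley goat") and the modifier is "festival".
Within "island valley goat", the head is "goat" (specifically "valley goat") and the modifier is "island".
Within "valley goat", the head is "goat" and the modifier is "valley".
So the structure is [lagoon [[festival [island [valley goat]]] jar]].

[lagoon [[festival [island [valley goat]]] jar]]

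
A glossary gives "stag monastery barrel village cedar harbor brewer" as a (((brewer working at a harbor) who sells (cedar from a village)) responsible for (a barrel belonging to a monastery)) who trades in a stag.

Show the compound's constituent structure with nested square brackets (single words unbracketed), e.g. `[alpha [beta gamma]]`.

[stag [[monastery barrel] [[village cedar] [harbor brewer]]]]

At the top level: head "brewer" (specifically "monastery barrel village cedar harbor brewer"); modifier "stag".
"monastery barrel village cedar harbor brewer" → head "brewer" (specifically "village cedar harbor brewer"), modifier "monastery barrel".
"monastery barrel" → head "barrel", modifier "monastery".
"village cedar harbor brewer" → head "brewer" (specifically "harbor brewer"), modifier "village cedar".
"village cedar" → head "cedar", modifier "village".
"harbor brewer" → head "brewer", modifier "harbor".
So the structure is [stag [[monastery barrel] [[village cedar] [harbor brewer]]]].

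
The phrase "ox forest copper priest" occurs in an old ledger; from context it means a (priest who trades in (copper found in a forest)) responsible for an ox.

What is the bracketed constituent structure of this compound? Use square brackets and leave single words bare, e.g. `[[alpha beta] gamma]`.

[ox [[forest copper] priest]]

At the top level: head "priest" (specifically "forest copper priest"); modifier "ox".
Within "forest copper priest", the head is "priest" and the modifier is "forest copper".
Within "forest copper", the head is "copper" and the modifier is "forest".
So the structure is [ox [[forest copper] priest]].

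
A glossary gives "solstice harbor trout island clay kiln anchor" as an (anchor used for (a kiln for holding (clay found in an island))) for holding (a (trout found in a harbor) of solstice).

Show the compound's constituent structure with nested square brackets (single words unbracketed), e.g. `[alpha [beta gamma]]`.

[[solstice [harbor trout]] [[[island clay] kiln] anchor]]

Overall it is a kind of anchor (specifically "island clay kiln anchor"); the modifier is "solstice harbor trout".
"solstice harbor trout" → head "trout" (specifically "harbor trout"), modifier "solstice".
"harbor trout" → head "trout", modifier "harbor".
"island clay kiln anchor" → head "anchor", modifier "island clay kiln".
"island clay kiln" → head "kiln", modifier "island clay".
"island clay" → head "clay", modifier "island".
Assembled: [[solstice [harbor trout]] [[[island clay] kiln] anchor]].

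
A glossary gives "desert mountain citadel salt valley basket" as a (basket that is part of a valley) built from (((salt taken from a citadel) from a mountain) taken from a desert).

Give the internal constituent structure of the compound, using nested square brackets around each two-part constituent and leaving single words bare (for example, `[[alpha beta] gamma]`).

At the top level: head "basket" (specifically "valley basket"); modifier "desert mountain citadel salt".
Within "desert mountain citadel salt", the head is "salt" (specifically "mountain citadel salt") and the modifier is "desert".
Within "mountain citadel salt", the head is "salt" (specifically "citadel salt") and the modifier is "mountain".
Within "citadel salt", the head is "salt" and the modifier is "citadel".
Within "valley basket", the head is "basket" and the modifier is "valley".
So the structure is [[desert [mountain [citadel salt]]] [valley basket]].

[[desert [mountain [citadel salt]]] [valley basket]]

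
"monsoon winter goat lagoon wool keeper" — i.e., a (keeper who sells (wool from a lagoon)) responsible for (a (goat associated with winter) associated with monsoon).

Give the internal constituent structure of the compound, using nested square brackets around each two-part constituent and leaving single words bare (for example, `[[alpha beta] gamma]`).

[[monsoon [winter goat]] [[lagoon wool] keeper]]

Whole compound: head "keeper" (specifically "lagoon wool keeper"), modifier "monsoon winter goat".
Inside "monsoon winter goat": head "goat" (specifically "winter goat"), modifier "monsoon".
Inside "winter goat": head "goat", modifier "winter".
Inside "lagoon wool keeper": head "keeper", modifier "lagoon wool".
Inside "lagoon wool": head "wool", modifier "lagoon".
So the structure is [[monsoon [winter goat]] [[lagoon wool] keeper]].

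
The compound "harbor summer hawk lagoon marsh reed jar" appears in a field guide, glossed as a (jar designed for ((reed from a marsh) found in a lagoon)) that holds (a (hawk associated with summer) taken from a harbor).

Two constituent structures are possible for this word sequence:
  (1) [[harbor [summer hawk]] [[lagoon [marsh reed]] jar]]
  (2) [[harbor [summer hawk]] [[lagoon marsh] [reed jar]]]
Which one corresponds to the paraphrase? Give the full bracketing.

[[harbor [summer hawk]] [[lagoon [marsh reed]] jar]]

The paraphrase's head is the "jar" part ("lagoon marsh reed jar"); its modifier is "harbor summer hawk".
That top-level split, carried through the inner groups, gives [[harbor [summer hawk]] [[lagoon [marsh reed]] jar]].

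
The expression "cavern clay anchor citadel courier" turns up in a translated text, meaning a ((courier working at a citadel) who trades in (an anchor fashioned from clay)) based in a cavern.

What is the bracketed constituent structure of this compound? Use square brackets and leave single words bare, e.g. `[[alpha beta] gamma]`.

[cavern [[clay anchor] [citadel courier]]]

Whole compound: head "courier" (specifically "clay anchor citadel courier"), modifier "cavern".
Inside "clay anchor citadel courier": head "courier" (specifically "citadel courier"), modifier "clay anchor".
Inside "clay anchor": head "anchor", modifier "clay".
Inside "citadel courier": head "courier", modifier "citadel".
So the structure is [cavern [[clay anchor] [citadel courier]]].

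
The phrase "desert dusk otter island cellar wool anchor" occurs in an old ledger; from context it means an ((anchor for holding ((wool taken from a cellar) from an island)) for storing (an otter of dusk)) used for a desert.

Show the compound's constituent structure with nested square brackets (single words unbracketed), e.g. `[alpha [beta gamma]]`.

[desert [[dusk otter] [[island [cellar wool]] anchor]]]

At the top level: head "anchor" (specifically "dusk otter island cellar wool anchor"); modifier "desert".
Within "dusk otter island cellar wool anchor", the head is "anchor" (specifically "island cellar wool anchor") and the modifier is "dusk otter".
Within "dusk otter", the head is "otter" and the modifier is "dusk".
Within "island cellar wool anchor", the head is "anchor" and the modifier is "island cellar wool".
Within "island cellar wool", the head is "wool" (specifically "cellar wool") and the modifier is "island".
Within "cellar wool", the head is "wool" and the modifier is "cellar".
Putting it together: [desert [[dusk otter] [[island [cellar wool]] anchor]]].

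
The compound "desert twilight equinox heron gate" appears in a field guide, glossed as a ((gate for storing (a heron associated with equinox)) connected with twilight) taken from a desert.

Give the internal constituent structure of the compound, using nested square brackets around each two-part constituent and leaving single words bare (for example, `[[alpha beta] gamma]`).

[desert [twilight [[equinox heron] gate]]]

At the top level: head "gate" (specifically "twilight equinox heron gate"); modifier "desert".
"twilight equinox heron gate" → head "gate" (specifically "equinox heron gate"), modifier "twilight".
"equinox heron gate" → head "gate", modifier "equinox heron".
"equinox heron" → head "heron", modifier "equinox".
Putting it together: [desert [twilight [[equinox heron] gate]]].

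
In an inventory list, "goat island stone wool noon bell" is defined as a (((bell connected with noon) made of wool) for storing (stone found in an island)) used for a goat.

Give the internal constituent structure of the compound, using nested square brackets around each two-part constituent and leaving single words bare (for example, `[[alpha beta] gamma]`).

The outermost head in the paraphrase is "bell" (specifically "island stone wool noon bell"), modified by "goat".
Within "island stone wool noon bell", the head is "bell" (specifically "wool noon bell") and the modifier is "island stone".
Within "island stone", the head is "stone" and the modifier is "island".
Within "wool noon bell", the head is "bell" (specifically "noon bell") and the modifier is "wool".
Within "noon bell", the head is "bell" and the modifier is "noon".
Putting it together: [goat [[island stone] [wool [noon bell]]]].

[goat [[island stone] [wool [noon bell]]]]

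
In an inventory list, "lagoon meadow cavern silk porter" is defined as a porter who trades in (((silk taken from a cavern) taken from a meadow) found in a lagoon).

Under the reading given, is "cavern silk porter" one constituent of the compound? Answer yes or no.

no

The top-level split is [lagoon meadow cavern silk] [porter]; the full structure is [[lagoon [meadow [cavern silk]]] porter].
"cavern silk porter" straddles a constituent boundary, so it is not a single unit.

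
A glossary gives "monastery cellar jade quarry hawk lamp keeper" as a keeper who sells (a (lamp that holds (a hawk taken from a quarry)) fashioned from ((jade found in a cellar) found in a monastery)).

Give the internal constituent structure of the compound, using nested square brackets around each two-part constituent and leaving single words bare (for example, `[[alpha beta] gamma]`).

[[[monastery [cellar jade]] [[quarry hawk] lamp]] keeper]

At the top level: head "keeper"; modifier "monastery cellar jade quarry hawk lamp".
Inside "monastery cellar jade quarry hawk lamp": head "lamp" (specifically "quarry hawk lamp"), modifier "monastery cellar jade".
Inside "monastery cellar jade": head "jade" (specifically "cellar jade"), modifier "monastery".
Inside "cellar jade": head "jade", modifier "cellar".
Inside "quarry hawk lamp": head "lamp", modifier "quarry hawk".
Inside "quarry hawk": head "hawk", modifier "quarry".
So the structure is [[[monastery [cellar jade]] [[quarry hawk] lamp]] keeper].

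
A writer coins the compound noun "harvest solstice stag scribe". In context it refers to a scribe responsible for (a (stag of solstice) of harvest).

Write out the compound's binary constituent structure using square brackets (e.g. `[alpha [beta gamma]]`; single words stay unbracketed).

The outermost head in the paraphrase is "scribe", modified by "harvest solstice stag".
"harvest solstice stag" → head "stag" (specifically "solstice stag"), modifier "harvest".
"solstice stag" → head "stag", modifier "solstice".
Putting it together: [[harvest [solstice stag]] scribe].

[[harvest [solstice stag]] scribe]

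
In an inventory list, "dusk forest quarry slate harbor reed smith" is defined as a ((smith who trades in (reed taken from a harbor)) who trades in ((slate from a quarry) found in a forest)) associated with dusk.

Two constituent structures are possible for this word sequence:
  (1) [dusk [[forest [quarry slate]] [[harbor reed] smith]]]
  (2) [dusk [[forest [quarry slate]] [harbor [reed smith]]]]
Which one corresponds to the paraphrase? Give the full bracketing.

[dusk [[forest [quarry slate]] [[harbor reed] smith]]]

The paraphrase's head is the "smith" part ("forest quarry slate harbor reed smith"); its modifier is "dusk".
That top-level split, carried through the inner groups, gives [dusk [[forest [quarry slate]] [[harbor reed] smith]]].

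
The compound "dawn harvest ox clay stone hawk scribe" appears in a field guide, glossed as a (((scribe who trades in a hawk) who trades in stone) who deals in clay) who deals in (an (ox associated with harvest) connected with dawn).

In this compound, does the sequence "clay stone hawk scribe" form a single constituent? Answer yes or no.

The paraphrase groups the words so that "clay stone hawk scribe" is one unit: it corresponds to a single parenthesized sub-phrase.
The full structure is [[dawn [harvest ox]] [clay [stone [hawk scribe]]]], in which [clay stone hawk scribe] is a constituent.

yes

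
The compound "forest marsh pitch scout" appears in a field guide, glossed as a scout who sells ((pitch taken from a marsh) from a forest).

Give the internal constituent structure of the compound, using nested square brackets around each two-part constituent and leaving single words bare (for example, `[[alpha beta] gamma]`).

[[forest [marsh pitch]] scout]

At the top level: head "scout"; modifier "forest marsh pitch".
Within "forest marsh pitch", the head is "pitch" (specifically "marsh pitch") and the modifier is "forest".
Within "marsh pitch", the head is "pitch" and the modifier is "marsh".
Assembled: [[forest [marsh pitch]] scout].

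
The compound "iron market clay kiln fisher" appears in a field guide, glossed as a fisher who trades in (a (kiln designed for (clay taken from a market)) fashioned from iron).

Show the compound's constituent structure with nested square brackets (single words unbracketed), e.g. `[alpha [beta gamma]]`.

At the top level: head "fisher"; modifier "iron market clay kiln".
Within "iron market clay kiln", the head is "kiln" (specifically "market clay kiln") and the modifier is "iron".
Within "market clay kiln", the head is "kiln" and the modifier is "market clay".
Within "market clay", the head is "clay" and the modifier is "market".
Putting it together: [[iron [[market clay] kiln]] fisher].

[[iron [[market clay] kiln]] fisher]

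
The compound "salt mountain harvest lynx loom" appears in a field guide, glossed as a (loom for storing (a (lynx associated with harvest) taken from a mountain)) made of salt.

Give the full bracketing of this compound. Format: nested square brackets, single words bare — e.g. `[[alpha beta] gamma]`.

[salt [[mountain [harvest lynx]] loom]]

Whole compound: head "loom" (specifically "mountain harvest lynx loom"), modifier "salt".
Inside "mountain harvest lynx loom": head "loom", modifier "mountain harvest lynx".
Inside "mountain harvest lynx": head "lynx" (specifically "harvest lynx"), modifier "mountain".
Inside "harvest lynx": head "lynx", modifier "harvest".
So the structure is [salt [[mountain [harvest lynx]] loom]].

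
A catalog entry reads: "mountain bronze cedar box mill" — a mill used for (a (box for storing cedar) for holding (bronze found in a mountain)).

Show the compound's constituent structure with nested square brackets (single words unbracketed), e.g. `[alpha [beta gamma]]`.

The outermost head in the paraphrase is "mill", modified by "mountain bronze cedar box".
Inside "mountain bronze cedar box": head "box" (specifically "cedar box"), modifier "mountain bronze".
Inside "mountain bronze": head "bronze", modifier "mountain".
Inside "cedar box": head "box", modifier "cedar".
Assembled: [[[mountain bronze] [cedar box]] mill].

[[[mountain bronze] [cedar box]] mill]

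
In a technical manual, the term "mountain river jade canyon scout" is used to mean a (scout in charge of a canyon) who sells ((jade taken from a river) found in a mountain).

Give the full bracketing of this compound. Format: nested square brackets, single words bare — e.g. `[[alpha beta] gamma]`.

[[mountain [river jade]] [canyon scout]]

The outermost head in the paraphrase is "scout" (specifically "canyon scout"), modified by "mountain river jade".
Within "mountain river jade", the head is "jade" (specifically "river jade") and the modifier is "mountain".
Within "river jade", the head is "jade" and the modifier is "river".
Within "canyon scout", the head is "scout" and the modifier is "canyon".
Assembled: [[mountain [river jade]] [canyon scout]].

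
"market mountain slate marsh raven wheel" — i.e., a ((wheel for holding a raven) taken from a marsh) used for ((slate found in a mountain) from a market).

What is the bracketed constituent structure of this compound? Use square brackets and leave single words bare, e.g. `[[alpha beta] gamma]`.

The outermost head in the paraphrase is "wheel" (specifically "marsh raven wheel"), modified by "market mountain slate".
Inside "market mountain slate": head "slate" (specifically "mountain slate"), modifier "market".
Inside "mountain slate": head "slate", modifier "mountain".
Inside "marsh raven wheel": head "wheel" (specifically "raven wheel"), modifier "marsh".
Inside "raven wheel": head "wheel", modifier "raven".
So the structure is [[market [mountain slate]] [marsh [raven wheel]]].

[[market [mountain slate]] [marsh [raven wheel]]]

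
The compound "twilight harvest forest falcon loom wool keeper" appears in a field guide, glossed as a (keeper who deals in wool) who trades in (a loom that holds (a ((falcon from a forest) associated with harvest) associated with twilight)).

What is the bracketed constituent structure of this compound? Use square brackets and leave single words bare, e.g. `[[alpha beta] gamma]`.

At the top level: head "keeper" (specifically "wool keeper"); modifier "twilight harvest forest falcon loom".
Within "twilight harvest forest falcon loom", the head is "loom" and the modifier is "twilight harvest forest falcon".
Within "twilight harvest forest falcon", the head is "falcon" (specifically "harvest forest falcon") and the modifier is "twilight".
Within "harvest forest falcon", the head is "falcon" (specifically "forest falcon") and the modifier is "harvest".
Within "forest falcon", the head is "falcon" and the modifier is "forest".
Within "wool keeper", the head is "keeper" and the modifier is "wool".
So the structure is [[[twilight [harvest [forest falcon]]] loom] [wool keeper]].

[[[twilight [harvest [forest falcon]]] loom] [wool keeper]]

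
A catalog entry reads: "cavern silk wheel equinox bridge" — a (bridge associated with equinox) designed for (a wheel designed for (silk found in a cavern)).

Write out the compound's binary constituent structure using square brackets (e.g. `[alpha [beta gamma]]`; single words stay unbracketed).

[[[cavern silk] wheel] [equinox bridge]]

Whole compound: head "bridge" (specifically "equinox bridge"), modifier "cavern silk wheel".
Within "cavern silk wheel", the head is "wheel" and the modifier is "cavern silk".
Within "cavern silk", the head is "silk" and the modifier is "cavern".
Within "equinox bridge", the head is "bridge" and the modifier is "equinox".
So the structure is [[[cavern silk] wheel] [equinox bridge]].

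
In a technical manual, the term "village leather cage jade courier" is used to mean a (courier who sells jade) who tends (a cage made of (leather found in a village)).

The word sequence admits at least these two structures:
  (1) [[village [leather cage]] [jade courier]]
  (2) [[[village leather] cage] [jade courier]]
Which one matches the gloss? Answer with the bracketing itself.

[[[village leather] cage] [jade courier]]

The paraphrase's head is the "courier" part ("jade courier"); its modifier is "village leather cage".
That top-level split, carried through the inner groups, gives [[[village leather] cage] [jade courier]].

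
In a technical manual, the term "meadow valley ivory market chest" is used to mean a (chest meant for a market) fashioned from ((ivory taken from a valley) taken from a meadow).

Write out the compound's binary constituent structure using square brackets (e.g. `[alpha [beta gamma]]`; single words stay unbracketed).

[[meadow [valley ivory]] [market chest]]

At the top level: head "chest" (specifically "market chest"); modifier "meadow valley ivory".
"meadow valley ivory" → head "ivory" (specifically "valley ivory"), modifier "meadow".
"valley ivory" → head "ivory", modifier "valley".
"market chest" → head "chest", modifier "market".
Putting it together: [[meadow [valley ivory]] [market chest]].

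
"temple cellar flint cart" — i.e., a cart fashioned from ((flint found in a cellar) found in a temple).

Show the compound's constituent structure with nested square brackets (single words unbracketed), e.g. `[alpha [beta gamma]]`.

The outermost head in the paraphrase is "cart", modified by "temple cellar flint".
"temple cellar flint" → head "flint" (specifically "cellar flint"), modifier "temple".
"cellar flint" → head "flint", modifier "cellar".
Putting it together: [[temple [cellar flint]] cart].

[[temple [cellar flint]] cart]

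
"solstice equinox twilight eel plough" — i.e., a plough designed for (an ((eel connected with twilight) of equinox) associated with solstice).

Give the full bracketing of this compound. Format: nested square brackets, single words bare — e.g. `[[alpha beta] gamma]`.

Whole compound: head "plough", modifier "solstice equinox twilight eel".
Inside "solstice equinox twilight eel": head "eel" (specifically "equinox twilight eel"), modifier "solstice".
Inside "equinox twilight eel": head "eel" (specifically "twilight eel"), modifier "equinox".
Inside "twilight eel": head "eel", modifier "twilight".
Assembled: [[solstice [equinox [twilight eel]]] plough].

[[solstice [equinox [twilight eel]]] plough]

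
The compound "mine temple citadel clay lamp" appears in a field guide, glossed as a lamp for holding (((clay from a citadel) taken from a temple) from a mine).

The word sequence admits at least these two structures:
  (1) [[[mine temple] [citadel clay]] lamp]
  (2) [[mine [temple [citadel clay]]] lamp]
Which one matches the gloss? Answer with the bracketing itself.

The paraphrase's head is the "lamp" part ("lamp"); its modifier is "mine temple citadel clay".
That top-level split, carried through the inner groups, gives [[mine [temple [citadel clay]]] lamp].

[[mine [temple [citadel clay]]] lamp]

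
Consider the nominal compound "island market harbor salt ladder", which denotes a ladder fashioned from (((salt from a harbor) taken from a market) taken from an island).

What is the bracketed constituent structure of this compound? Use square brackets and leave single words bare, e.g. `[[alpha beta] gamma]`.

[[island [market [harbor salt]]] ladder]

At the top level: head "ladder"; modifier "island market harbor salt".
Within "island market harbor salt", the head is "salt" (specifically "market harbor salt") and the modifier is "island".
Within "market harbor salt", the head is "salt" (specifically "harbor salt") and the modifier is "market".
Within "harbor salt", the head is "salt" and the modifier is "harbor".
Putting it together: [[island [market [harbor salt]]] ladder].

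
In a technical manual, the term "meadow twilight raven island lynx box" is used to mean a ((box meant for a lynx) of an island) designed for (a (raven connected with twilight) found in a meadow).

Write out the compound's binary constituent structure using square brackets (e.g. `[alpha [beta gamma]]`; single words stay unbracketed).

[[meadow [twilight raven]] [island [lynx box]]]

At the top level: head "box" (specifically "island lynx box"); modifier "meadow twilight raven".
Inside "meadow twilight raven": head "raven" (specifically "twilight raven"), modifier "meadow".
Inside "twilight raven": head "raven", modifier "twilight".
Inside "island lynx box": head "box" (specifically "lynx box"), modifier "island".
Inside "lynx box": head "box", modifier "lynx".
So the structure is [[meadow [twilight raven]] [island [lynx box]]].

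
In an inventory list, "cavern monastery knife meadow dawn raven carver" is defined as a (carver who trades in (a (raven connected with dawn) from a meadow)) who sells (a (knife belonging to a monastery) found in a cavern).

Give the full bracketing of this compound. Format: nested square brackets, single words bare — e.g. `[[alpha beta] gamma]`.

Overall it is a kind of carver (specifically "meadow dawn raven carver"); the modifier is "cavern monastery knife".
Inside "cavern monastery knife": head "knife" (specifically "monastery knife"), modifier "cavern".
Inside "monastery knife": head "knife", modifier "monastery".
Inside "meadow dawn raven carver": head "carver", modifier "meadow dawn raven".
Inside "meadow dawn raven": head "raven" (specifically "dawn raven"), modifier "meadow".
Inside "dawn raven": head "raven", modifier "dawn".
Assembled: [[cavern [monastery knife]] [[meadow [dawn raven]] carver]].

[[cavern [monastery knife]] [[meadow [dawn raven]] carver]]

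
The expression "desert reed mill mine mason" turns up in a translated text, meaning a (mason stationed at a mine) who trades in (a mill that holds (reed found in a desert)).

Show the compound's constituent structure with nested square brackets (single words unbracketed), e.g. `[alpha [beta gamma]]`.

[[[desert reed] mill] [mine mason]]

At the top level: head "mason" (specifically "mine mason"); modifier "desert reed mill".
Inside "desert reed mill": head "mill", modifier "desert reed".
Inside "desert reed": head "reed", modifier "desert".
Inside "mine mason": head "mason", modifier "mine".
Assembled: [[[desert reed] mill] [mine mason]].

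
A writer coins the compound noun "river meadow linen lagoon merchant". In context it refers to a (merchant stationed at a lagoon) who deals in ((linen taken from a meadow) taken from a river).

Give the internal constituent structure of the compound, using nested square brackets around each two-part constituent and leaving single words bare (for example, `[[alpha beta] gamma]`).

At the top level: head "merchant" (specifically "lagoon merchant"); modifier "river meadow linen".
Inside "river meadow linen": head "linen" (specifically "meadow linen"), modifier "river".
Inside "meadow linen": head "linen", modifier "meadow".
Inside "lagoon merchant": head "merchant", modifier "lagoon".
Putting it together: [[river [meadow linen]] [lagoon merchant]].

[[river [meadow linen]] [lagoon merchant]]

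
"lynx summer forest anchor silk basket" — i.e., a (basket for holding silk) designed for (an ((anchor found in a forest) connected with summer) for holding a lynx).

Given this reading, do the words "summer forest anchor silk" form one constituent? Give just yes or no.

no

The top-level split is [lynx summer forest anchor] [silk basket]; the full structure is [[lynx [summer [forest anchor]]] [silk basket]].
"summer forest anchor silk" straddles a constituent boundary, so it is not a single unit.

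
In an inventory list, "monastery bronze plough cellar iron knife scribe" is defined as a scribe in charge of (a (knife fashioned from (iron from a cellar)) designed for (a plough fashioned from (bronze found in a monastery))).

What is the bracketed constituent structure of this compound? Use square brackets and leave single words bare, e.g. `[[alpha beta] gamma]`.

The outermost head in the paraphrase is "scribe", modified by "monastery bronze plough cellar iron knife".
Inside "monastery bronze plough cellar iron knife": head "knife" (specifically "cellar iron knife"), modifier "monastery bronze plough".
Inside "monastery bronze plough": head "plough", modifier "monastery bronze".
Inside "monastery bronze": head "bronze", modifier "monastery".
Inside "cellar iron knife": head "knife", modifier "cellar iron".
Inside "cellar iron": head "iron", modifier "cellar".
So the structure is [[[[monastery bronze] plough] [[cellar iron] knife]] scribe].

[[[[monastery bronze] plough] [[cellar iron] knife]] scribe]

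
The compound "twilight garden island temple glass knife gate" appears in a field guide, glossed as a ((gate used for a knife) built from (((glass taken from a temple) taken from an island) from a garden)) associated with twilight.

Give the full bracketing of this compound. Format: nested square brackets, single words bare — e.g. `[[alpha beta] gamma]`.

The outermost head in the paraphrase is "gate" (specifically "garden island temple glass knife gate"), modified by "twilight".
Inside "garden island temple glass knife gate": head "gate" (specifically "knife gate"), modifier "garden island temple glass".
Inside "garden island temple glass": head "glass" (specifically "island temple glass"), modifier "garden".
Inside "island temple glass": head "glass" (specifically "temple glass"), modifier "island".
Inside "temple glass": head "glass", modifier "temple".
Inside "knife gate": head "gate", modifier "knife".
Assembled: [twilight [[garden [island [temple glass]]] [knife gate]]].

[twilight [[garden [island [temple glass]]] [knife gate]]]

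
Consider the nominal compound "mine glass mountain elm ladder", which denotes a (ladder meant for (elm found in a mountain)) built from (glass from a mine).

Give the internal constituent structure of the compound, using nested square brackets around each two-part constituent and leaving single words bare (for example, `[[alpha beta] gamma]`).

Whole compound: head "ladder" (specifically "mountain elm ladder"), modifier "mine glass".
"mine glass" → head "glass", modifier "mine".
"mountain elm ladder" → head "ladder", modifier "mountain elm".
"mountain elm" → head "elm", modifier "mountain".
Assembled: [[mine glass] [[mountain elm] ladder]].

[[mine glass] [[mountain elm] ladder]]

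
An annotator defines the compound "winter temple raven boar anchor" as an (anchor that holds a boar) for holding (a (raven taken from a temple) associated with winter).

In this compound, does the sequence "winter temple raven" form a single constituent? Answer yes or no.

The paraphrase groups the words so that "winter temple raven" is one unit: it corresponds to a single parenthesized sub-phrase.
The full structure is [[winter [temple raven]] [boar anchor]], in which [winter temple raven] is a constituent.

yes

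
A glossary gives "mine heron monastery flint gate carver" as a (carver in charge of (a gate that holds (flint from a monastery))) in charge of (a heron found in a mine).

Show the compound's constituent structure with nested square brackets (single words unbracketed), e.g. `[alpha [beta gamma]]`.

[[mine heron] [[[monastery flint] gate] carver]]

Whole compound: head "carver" (specifically "monastery flint gate carver"), modifier "mine heron".
Within "mine heron", the head is "heron" and the modifier is "mine".
Within "monastery flint gate carver", the head is "carver" and the modifier is "monastery flint gate".
Within "monastery flint gate", the head is "gate" and the modifier is "monastery flint".
Within "monastery flint", the head is "flint" and the modifier is "monastery".
Assembled: [[mine heron] [[[monastery flint] gate] carver]].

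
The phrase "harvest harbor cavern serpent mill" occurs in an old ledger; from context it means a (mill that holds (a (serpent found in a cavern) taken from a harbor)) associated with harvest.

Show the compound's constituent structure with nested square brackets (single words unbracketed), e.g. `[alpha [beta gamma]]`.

[harvest [[harbor [cavern serpent]] mill]]

At the top level: head "mill" (specifically "harbor cavern serpent mill"); modifier "harvest".
Within "harbor cavern serpent mill", the head is "mill" and the modifier is "harbor cavern serpent".
Within "harbor cavern serpent", the head is "serpent" (specifically "cavern serpent") and the modifier is "harbor".
Within "cavern serpent", the head is "serpent" and the modifier is "cavern".
So the structure is [harvest [[harbor [cavern serpent]] mill]].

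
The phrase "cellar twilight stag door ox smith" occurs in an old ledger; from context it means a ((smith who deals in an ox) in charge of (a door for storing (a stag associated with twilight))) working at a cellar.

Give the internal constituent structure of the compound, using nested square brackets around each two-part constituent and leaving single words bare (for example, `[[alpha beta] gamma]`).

Overall it is a kind of smith (specifically "twilight stag door ox smith"); the modifier is "cellar".
Inside "twilight stag door ox smith": head "smith" (specifically "ox smith"), modifier "twilight stag door".
Inside "twilight stag door": head "door", modifier "twilight stag".
Inside "twilight stag": head "stag", modifier "twilight".
Inside "ox smith": head "smith", modifier "ox".
Putting it together: [cellar [[[twilight stag] door] [ox smith]]].

[cellar [[[twilight stag] door] [ox smith]]]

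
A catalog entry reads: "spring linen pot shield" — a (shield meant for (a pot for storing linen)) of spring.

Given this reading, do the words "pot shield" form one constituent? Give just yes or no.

The top-level split is [spring] [linen pot shield]; the full structure is [spring [[linen pot] shield]].
"pot shield" straddles a constituent boundary, so it is not a single unit.

no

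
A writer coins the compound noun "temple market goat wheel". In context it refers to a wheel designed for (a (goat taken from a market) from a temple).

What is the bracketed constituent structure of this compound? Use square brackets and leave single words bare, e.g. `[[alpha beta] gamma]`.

At the top level: head "wheel"; modifier "temple market goat".
Inside "temple market goat": head "goat" (specifically "market goat"), modifier "temple".
Inside "market goat": head "goat", modifier "market".
Putting it together: [[temple [market goat]] wheel].

[[temple [market goat]] wheel]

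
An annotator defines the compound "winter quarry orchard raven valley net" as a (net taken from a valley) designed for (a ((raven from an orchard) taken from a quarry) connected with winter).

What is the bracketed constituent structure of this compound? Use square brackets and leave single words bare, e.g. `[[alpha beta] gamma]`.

[[winter [quarry [orchard raven]]] [valley net]]

The outermost head in the paraphrase is "net" (specifically "valley net"), modified by "winter quarry orchard raven".
"winter quarry orchard raven" → head "raven" (specifically "quarry orchard raven"), modifier "winter".
"quarry orchard raven" → head "raven" (specifically "orchard raven"), modifier "quarry".
"orchard raven" → head "raven", modifier "orchard".
"valley net" → head "net", modifier "valley".
Putting it together: [[winter [quarry [orchard raven]]] [valley net]].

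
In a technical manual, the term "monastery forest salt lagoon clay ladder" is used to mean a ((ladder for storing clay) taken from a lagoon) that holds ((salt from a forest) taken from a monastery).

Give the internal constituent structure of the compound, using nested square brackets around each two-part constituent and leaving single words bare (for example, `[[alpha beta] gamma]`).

Whole compound: head "ladder" (specifically "lagoon clay ladder"), modifier "monastery forest salt".
Inside "monastery forest salt": head "salt" (specifically "forest salt"), modifier "monastery".
Inside "forest salt": head "salt", modifier "forest".
Inside "lagoon clay ladder": head "ladder" (specifically "clay ladder"), modifier "lagoon".
Inside "clay ladder": head "ladder", modifier "clay".
So the structure is [[monastery [forest salt]] [lagoon [clay ladder]]].

[[monastery [forest salt]] [lagoon [clay ladder]]]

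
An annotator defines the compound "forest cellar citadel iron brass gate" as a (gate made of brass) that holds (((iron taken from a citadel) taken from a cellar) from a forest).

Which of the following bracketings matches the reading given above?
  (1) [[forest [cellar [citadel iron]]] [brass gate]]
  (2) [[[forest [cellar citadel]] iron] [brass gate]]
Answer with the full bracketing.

[[forest [cellar [citadel iron]]] [brass gate]]

The paraphrase's head is the "gate" part ("brass gate"); its modifier is "forest cellar citadel iron".
That top-level split, carried through the inner groups, gives [[forest [cellar [citadel iron]]] [brass gate]].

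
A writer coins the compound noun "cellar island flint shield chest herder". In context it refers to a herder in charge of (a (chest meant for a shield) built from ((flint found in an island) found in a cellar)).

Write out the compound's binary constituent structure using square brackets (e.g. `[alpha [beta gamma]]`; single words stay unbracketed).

[[[cellar [island flint]] [shield chest]] herder]

At the top level: head "herder"; modifier "cellar island flint shield chest".
"cellar island flint shield chest" → head "chest" (specifically "shield chest"), modifier "cellar island flint".
"cellar island flint" → head "flint" (specifically "island flint"), modifier "cellar".
"island flint" → head "flint", modifier "island".
"shield chest" → head "chest", modifier "shield".
Putting it together: [[[cellar [island flint]] [shield chest]] herder].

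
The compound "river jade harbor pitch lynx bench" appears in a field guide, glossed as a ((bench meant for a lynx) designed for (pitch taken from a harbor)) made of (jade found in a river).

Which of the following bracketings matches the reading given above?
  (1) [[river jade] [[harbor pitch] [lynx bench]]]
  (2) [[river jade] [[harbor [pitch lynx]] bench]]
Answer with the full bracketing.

The paraphrase's head is the "bench" part ("harbor pitch lynx bench"); its modifier is "river jade".
That top-level split, carried through the inner groups, gives [[river jade] [[harbor pitch] [lynx bench]]].

[[river jade] [[harbor pitch] [lynx bench]]]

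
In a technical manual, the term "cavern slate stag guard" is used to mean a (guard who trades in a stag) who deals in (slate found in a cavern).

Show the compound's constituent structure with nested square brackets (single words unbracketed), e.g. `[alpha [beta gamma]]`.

Whole compound: head "guard" (specifically "stag guard"), modifier "cavern slate".
Inside "cavern slate": head "slate", modifier "cavern".
Inside "stag guard": head "guard", modifier "stag".
So the structure is [[cavern slate] [stag guard]].

[[cavern slate] [stag guard]]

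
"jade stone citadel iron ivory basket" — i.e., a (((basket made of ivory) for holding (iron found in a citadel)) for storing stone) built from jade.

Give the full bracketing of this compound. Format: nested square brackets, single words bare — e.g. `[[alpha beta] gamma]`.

The outermost head in the paraphrase is "basket" (specifically "stone citadel iron ivory basket"), modified by "jade".
Inside "stone citadel iron ivory basket": head "basket" (specifically "citadel iron ivory basket"), modifier "stone".
Inside "citadel iron ivory basket": head "basket" (specifically "ivory basket"), modifier "citadel iron".
Inside "citadel iron": head "iron", modifier "citadel".
Inside "ivory basket": head "basket", modifier "ivory".
So the structure is [jade [stone [[citadel iron] [ivory basket]]]].

[jade [stone [[citadel iron] [ivory basket]]]]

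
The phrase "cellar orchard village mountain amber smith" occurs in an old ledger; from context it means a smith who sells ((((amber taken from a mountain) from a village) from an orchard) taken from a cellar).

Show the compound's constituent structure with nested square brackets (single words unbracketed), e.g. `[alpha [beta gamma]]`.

Overall it is a kind of smith; the modifier is "cellar orchard village mountain amber".
Within "cellar orchard village mountain amber", the head is "amber" (specifically "orchard village mountain amber") and the modifier is "cellar".
Within "orchard village mountain amber", the head is "amber" (specifically "village mountain amber") and the modifier is "orchard".
Within "village mountain amber", the head is "amber" (specifically "mountain amber") and the modifier is "village".
Within "mountain amber", the head is "amber" and the modifier is "mountain".
Putting it together: [[cellar [orchard [village [mountain amber]]]] smith].

[[cellar [orchard [village [mountain amber]]]] smith]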